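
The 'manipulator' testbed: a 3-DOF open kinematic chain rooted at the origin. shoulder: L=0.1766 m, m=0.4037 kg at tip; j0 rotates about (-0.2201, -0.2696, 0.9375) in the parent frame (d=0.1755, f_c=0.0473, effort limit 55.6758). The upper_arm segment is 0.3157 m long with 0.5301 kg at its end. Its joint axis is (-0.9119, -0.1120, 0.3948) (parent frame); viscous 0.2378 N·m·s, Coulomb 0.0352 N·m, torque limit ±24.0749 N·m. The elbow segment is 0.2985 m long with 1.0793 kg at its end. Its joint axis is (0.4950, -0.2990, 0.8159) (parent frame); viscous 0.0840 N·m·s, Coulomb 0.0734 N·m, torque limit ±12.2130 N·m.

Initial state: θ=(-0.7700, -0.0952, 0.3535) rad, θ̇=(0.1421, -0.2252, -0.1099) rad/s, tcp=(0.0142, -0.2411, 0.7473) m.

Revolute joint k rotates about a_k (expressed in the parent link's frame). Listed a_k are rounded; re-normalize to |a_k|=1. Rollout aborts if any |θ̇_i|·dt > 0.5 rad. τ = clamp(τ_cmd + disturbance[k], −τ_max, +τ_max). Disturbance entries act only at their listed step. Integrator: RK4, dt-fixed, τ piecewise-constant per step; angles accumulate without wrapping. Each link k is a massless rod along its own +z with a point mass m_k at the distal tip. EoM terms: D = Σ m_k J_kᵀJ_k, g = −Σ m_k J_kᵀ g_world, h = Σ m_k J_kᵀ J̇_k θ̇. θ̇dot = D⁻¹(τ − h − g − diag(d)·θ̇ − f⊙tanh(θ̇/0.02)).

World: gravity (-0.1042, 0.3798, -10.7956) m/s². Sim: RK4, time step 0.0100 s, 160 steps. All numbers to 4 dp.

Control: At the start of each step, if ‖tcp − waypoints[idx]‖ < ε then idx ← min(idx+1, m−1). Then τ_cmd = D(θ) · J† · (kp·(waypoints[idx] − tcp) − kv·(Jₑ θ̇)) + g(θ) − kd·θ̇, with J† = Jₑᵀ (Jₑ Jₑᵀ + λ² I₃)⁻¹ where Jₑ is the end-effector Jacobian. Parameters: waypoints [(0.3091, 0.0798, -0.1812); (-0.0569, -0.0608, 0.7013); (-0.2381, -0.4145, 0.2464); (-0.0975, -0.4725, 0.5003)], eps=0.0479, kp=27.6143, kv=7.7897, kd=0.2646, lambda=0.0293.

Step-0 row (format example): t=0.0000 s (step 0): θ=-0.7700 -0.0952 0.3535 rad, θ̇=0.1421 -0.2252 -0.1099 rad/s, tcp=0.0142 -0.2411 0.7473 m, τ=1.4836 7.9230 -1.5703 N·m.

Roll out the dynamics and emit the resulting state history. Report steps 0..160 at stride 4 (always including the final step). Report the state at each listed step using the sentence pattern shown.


t=0.0400 s (step 4): θ=-0.8175 -0.0580 0.4173 rad, θ̇=-1.4905 1.3853 1.8627 rad/s, tcp=0.0171 -0.2402 0.7466 m, τ=1.9016 7.0412 -1.6583 N·m.
t=0.0800 s (step 8): θ=-0.8769 0.0124 0.5059 rad, θ̇=-1.4014 2.1235 2.6119 rad/s, tcp=0.0298 -0.2321 0.7474 m, τ=2.0502 6.5899 -1.4453 N·m.
t=0.1200 s (step 12): θ=-0.9240 0.1103 0.6274 rad, θ̇=-0.9096 2.7521 3.4623 rad/s, tcp=0.0505 -0.2168 0.7480 m, τ=2.3024 5.8492 -1.2210 N·m.
t=0.1600 s (step 16): θ=-0.9467 0.2302 0.7813 rad, θ̇=-0.2151 3.2204 4.2147 rad/s, tcp=0.0778 -0.1943 0.7467 m, τ=2.5978 4.6561 -0.9439 N·m.
t=0.2000 s (step 20): θ=-0.9411 0.3652 0.9628 rad, θ̇=0.4820 3.4979 4.8492 rad/s, tcp=0.1095 -0.1646 0.7420 m, τ=2.8494 3.1290 -0.6588 N·m.
t=0.2400 s (step 24): θ=-0.9084 0.5066 1.1683 rad, θ̇=1.1405 3.5311 5.4203 rad/s, tcp=0.1428 -0.1283 0.7325 m, τ=2.8840 1.4260 -0.4352 N·m.
t=0.2800 s (step 28): θ=-0.8510 0.6437 1.3952 rad, θ̇=1.7112 3.2797 5.9168 rad/s, tcp=0.1749 -0.0867 0.7175 m, τ=2.5784 -0.3296 -0.3238 N·m.
t=0.3200 s (step 32): θ=-0.7736 0.7652 1.6395 rad, θ̇=2.1314 2.7536 6.2785 rad/s, tcp=0.2035 -0.0417 0.6971 m, τ=1.9129 -2.0192 -0.3596 N·m.
t=0.3600 s (step 36): θ=-0.6836 0.8615 1.8941 rad, θ̇=2.3290 2.0478 6.4293 rad/s, tcp=0.2275 0.0046 0.6722 m, τ=0.9880 -3.5344 -0.5409 N·m.
t=0.4000 s (step 40): θ=-0.5912 0.9288 2.1496 rad, θ̇=2.2540 1.3241 6.3191 rad/s, tcp=0.2465 0.0501 0.6445 m, τ=-0.0448 -4.7963 -0.8167 N·m.
t=0.4400 s (step 44): θ=-0.5072 0.9695 2.3953 rad, θ̇=1.9103 0.7444 5.9417 rad/s, tcp=0.2610 0.0925 0.6160 m, τ=-1.0848 -5.7392 -1.0996 N·m.
t=0.4800 s (step 48): θ=-0.4418 0.9922 2.6205 rad, θ̇=1.3324 0.4364 5.2841 rad/s, tcp=0.2723 0.1301 0.5887 m, τ=-2.0855 -6.2272 -1.2883 N·m.
t=0.5200 s (step 52): θ=-0.4037 1.0100 2.8125 rad, θ̇=0.5512 0.5187 4.2716 rad/s, tcp=0.2826 0.1617 0.5632 m, τ=-2.8759 -6.0104 -1.2930 N·m.
t=0.5600 s (step 56): θ=-0.3992 1.0394 2.9578 rad, θ̇=-0.3078 0.9831 3.0138 rad/s, tcp=0.2943 0.1869 0.5388 m, τ=-3.0824 -5.1324 -1.1475 N·m.
t=0.6000 s (step 60): θ=-0.4271 1.0913 3.0542 rad, θ̇=-1.0462 1.6067 1.8733 rad/s, tcp=0.3090 0.2066 0.5130 m, τ=-2.6594 -4.2747 -1.0194 N·m.
t=0.6400 s (step 64): θ=-0.4796 1.1664 3.1139 rad, θ̇=-1.5404 2.1198 1.1916 rad/s, tcp=0.3271 0.2220 0.4833 m, τ=-1.9885 -3.8944 -1.0436 N·m.
t=0.6800 s (step 68): θ=-0.5475 1.2586 3.1543 rad, θ̇=-1.8251 2.4673 0.8740 rad/s, tcp=0.3472 0.2343 0.4484 m, τ=-1.3487 -3.9231 -1.1841 N·m.
t=0.7200 s (step 72): θ=-0.6237 1.3619 3.1864 rad, θ̇=-1.9706 2.6785 0.7530 rad/s, tcp=0.3676 0.2437 0.4082 m, τ=-0.8113 -4.1864 -1.3759 N·m.
t=0.7600 s (step 76): θ=-0.7039 1.4714 3.2158 rad, θ̇=-2.0296 2.7810 0.7311 rad/s, tcp=0.3865 0.2503 0.3634 m, τ=-0.3805 -4.5544 -1.5780 N·m.
t=0.8000 s (step 80): θ=-0.7854 1.5832 3.2455 rad, θ̇=-2.0372 2.7955 0.7556 rad/s, tcp=0.4023 0.2538 0.3153 m, τ=-0.0490 -4.9410 -1.7656 N·m.
t=0.8400 s (step 84): θ=-0.8665 1.6940 3.2765 rad, θ̇=-2.0154 2.7389 0.7947 rad/s, tcp=0.4140 0.2545 0.2655 m, τ=0.1907 -5.2882 -1.9227 N·m.
t=0.8800 s (step 88): θ=-0.9463 1.8015 3.3090 rad, θ̇=-1.9775 2.6266 0.8278 rad/s, tcp=0.4213 0.2524 0.2158 m, τ=0.3487 -5.5578 -2.0394 N·m.
t=0.9200 s (step 92): θ=-1.0245 1.9036 3.3425 rad, θ̇=-1.9307 2.4727 0.8423 rad/s, tcp=0.4242 0.2481 0.1677 m, τ=0.4389 -5.7277 -2.1106 N·m.
t=0.9600 s (step 96): θ=-1.1007 1.9989 3.3761 rad, θ̇=-1.8778 2.2904 0.8327 rad/s, tcp=0.4232 0.2419 0.1226 m, τ=0.4783 -5.7898 -2.1363 N·m.
t=1.0000 s (step 100): θ=-1.1747 2.0866 3.4088 rad, θ̇=-1.8191 2.0909 0.7991 rad/s, tcp=0.4190 0.2346 0.0815 m, τ=0.4843 -5.7478 -2.1205 N·m.
t=1.0400 s (step 104): θ=-1.2462 2.1661 3.4398 rad, θ̇=-1.7533 1.8835 0.7453 rad/s, tcp=0.4127 0.2265 0.0447 m, τ=0.4716 -5.6149 -2.0702 N·m.
t=1.0800 s (step 108): θ=-1.3148 2.2373 3.4682 rad, θ̇=-1.6787 1.6759 0.6769 rad/s, tcp=0.4049 0.2182 0.0127 m, τ=0.4513 -5.4097 -1.9939 N·m.
t=1.1200 s (step 112): θ=-1.3803 2.3003 3.4938 rad, θ̇=-1.5946 1.4739 0.5999 rad/s, tcp=0.3966 0.2099 -0.0148 m, τ=0.4307 -5.1534 -1.9003 N·m.
t=1.1600 s (step 116): θ=-1.4423 2.3554 3.5162 rad, θ̇=-1.5016 1.2825 0.5199 rad/s, tcp=0.3883 0.2020 -0.0381 m, τ=0.4142 -4.8665 -1.7974 N·m.
t=1.2000 s (step 120): θ=-1.5004 2.4031 3.5354 rad, θ̇=-1.4018 1.1051 0.4411 rad/s, tcp=0.3805 0.1945 -0.0575 m, τ=0.4042 -4.5670 -1.6920 N·m.
t=1.2400 s (step 124): θ=-1.5544 2.4440 3.5515 rad, θ̇=-1.2986 0.9444 0.3667 rad/s, tcp=0.3735 0.1875 -0.0736 m, τ=0.4018 -4.2693 -1.5891 N·m.
t=1.2800 s (step 128): θ=-1.6043 2.4789 3.5648 rad, θ̇=-1.1956 0.8018 0.2987 rad/s, tcp=0.3674 0.1809 -0.0869 m, τ=0.4072 -3.9839 -1.4923 N·m.
t=1.3200 s (step 132): θ=-1.6502 2.5084 3.5755 rad, θ̇=-1.0966 0.6778 0.2384 rad/s, tcp=0.3622 0.1748 -0.0978 m, τ=0.4200 -3.7176 -1.4037 N·m.
t=1.3600 s (step 136): θ=-1.6922 2.5334 3.5840 rad, θ̇=-1.0040 0.5720 0.1860 rad/s, tcp=0.3580 0.1690 -0.1068 m, τ=0.4389 -3.4738 -1.3244 N·m.
t=1.4000 s (step 140): θ=-1.7306 2.5545 3.5905 rad, θ̇=-0.9194 0.4832 0.1414 rad/s, tcp=0.3545 0.1635 -0.1143 m, τ=0.4626 -3.2539 -1.2544 N·m.
t=1.4400 s (step 144): θ=-1.7658 2.5723 3.5953 rad, θ̇=-0.8432 0.4096 0.1040 rad/s, tcp=0.3518 0.1583 -0.1205 m, τ=0.4896 -3.0576 -1.1934 N·m.
t=1.4800 s (step 148): θ=-1.7982 2.5874 3.5989 rad, θ̇=-0.7751 0.3494 0.0732 rad/s, tcp=0.3496 0.1533 -0.1257 m, τ=0.5183 -2.8833 -1.1407 N·m.
t=1.5200 s (step 152): θ=-1.8280 2.6004 3.6013 rad, θ̇=-0.7143 0.2999 0.0495 rad/s, tcp=0.3479 0.1485 -0.1301 m, τ=0.5474 -2.7293 -1.0958 N·m.
t=1.5600 s (step 156): θ=-1.8554 2.6116 3.6029 rad, θ̇=-0.6596 0.2583 0.0354 rad/s, tcp=0.3465 0.1440 -0.1340 m, τ=0.5756 -2.5933 -1.0589 N·m.
t=1.6000 s (step 160): θ=-1.8808 2.6212 3.6041 rad, θ̇=-0.6104 0.2235 0.0289 rad/s, tcp=0.3454 0.1397 -0.1373 m.


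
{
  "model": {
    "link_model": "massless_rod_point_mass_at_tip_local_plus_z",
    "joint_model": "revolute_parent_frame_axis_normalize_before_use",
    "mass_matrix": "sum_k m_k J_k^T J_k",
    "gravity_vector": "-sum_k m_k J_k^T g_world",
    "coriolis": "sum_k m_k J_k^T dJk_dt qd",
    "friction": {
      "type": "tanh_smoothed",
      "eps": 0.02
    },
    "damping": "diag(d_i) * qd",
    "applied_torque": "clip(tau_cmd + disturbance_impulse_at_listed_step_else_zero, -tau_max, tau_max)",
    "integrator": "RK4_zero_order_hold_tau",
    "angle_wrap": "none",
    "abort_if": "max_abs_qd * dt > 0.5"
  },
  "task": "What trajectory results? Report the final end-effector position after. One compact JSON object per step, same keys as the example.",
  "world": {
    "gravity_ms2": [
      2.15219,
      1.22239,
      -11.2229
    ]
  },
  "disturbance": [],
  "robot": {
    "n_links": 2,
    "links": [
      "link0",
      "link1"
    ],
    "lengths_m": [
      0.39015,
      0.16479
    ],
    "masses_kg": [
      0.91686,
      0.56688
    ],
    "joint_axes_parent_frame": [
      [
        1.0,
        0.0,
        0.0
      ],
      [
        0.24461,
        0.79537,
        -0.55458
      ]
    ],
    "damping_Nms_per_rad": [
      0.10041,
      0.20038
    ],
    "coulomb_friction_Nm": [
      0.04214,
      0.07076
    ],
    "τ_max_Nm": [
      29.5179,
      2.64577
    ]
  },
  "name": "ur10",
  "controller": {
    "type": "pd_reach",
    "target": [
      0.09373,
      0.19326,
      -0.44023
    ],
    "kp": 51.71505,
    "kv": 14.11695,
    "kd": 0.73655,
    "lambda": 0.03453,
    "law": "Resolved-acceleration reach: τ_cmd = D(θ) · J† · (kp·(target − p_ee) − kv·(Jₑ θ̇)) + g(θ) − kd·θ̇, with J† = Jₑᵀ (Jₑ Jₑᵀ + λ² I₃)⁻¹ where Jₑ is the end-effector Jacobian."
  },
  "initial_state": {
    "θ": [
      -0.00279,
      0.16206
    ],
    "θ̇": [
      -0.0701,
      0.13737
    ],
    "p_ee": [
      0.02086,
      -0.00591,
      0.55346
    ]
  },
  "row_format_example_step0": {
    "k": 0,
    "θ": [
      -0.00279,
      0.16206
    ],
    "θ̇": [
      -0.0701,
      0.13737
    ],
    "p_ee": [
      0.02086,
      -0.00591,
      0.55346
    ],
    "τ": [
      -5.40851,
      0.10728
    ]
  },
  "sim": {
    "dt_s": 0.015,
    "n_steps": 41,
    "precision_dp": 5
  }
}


{"k":1,"\u03b8":[-0.00636,0.16997],"\u03b8\u0307":[-0.40354,0.88056],"p_ee":[0.02185,-0.00435,0.55333],"\u03c4":[-3.93004,-0.45819]}
{"k":2,"\u03b8":[-0.01397,0.18088],"\u03b8\u0307":[-0.61327,0.59152],"p_ee":[0.02321,-0.00071,0.55314],"\u03c4":[-2.87291,-0.14164]}
{"k":3,"\u03b8":[-0.02455,0.19085],"\u03b8\u0307":[-0.79729,0.73118],"p_ee":[0.02446,0.00461,0.55292],"\u03c4":[-2.06567,-0.20943]}
{"k":4,"\u03b8":[-0.03755,0.20152],"\u03b8\u0307":[-0.93676,0.69532],"p_ee":[0.02578,0.01121,0.5526],"\u03c4":[-1.46043,-0.13289]}
{"k":5,"\u03b8":[-0.05249,0.21225],"\u03b8\u0307":[-1.05567,0.73476],"p_ee":[0.02711,0.01887,0.55215],"\u03c4":[-0.99058,-0.12773]}
{"k":6,"\u03b8":[-0.06906,0.22333],"\u03b8\u0307":[-1.15552,0.74401],"p_ee":[0.02847,0.02739,0.55153],"\u03c4":[-0.62132,-0.10056]}
{"k":7,"\u03b8":[-0.08705,0.23466],"\u03b8\u0307":[-1.24414,0.76715],"p_ee":[0.02986,0.03666,0.55071],"\u03c4":[-0.32173,-0.0884]}
{"k":8,"\u03b8":[-0.10631,0.2463],"\u03b8\u0307":[-1.3243,0.78514],"p_ee":[0.03128,0.04656,0.54966],"\u03c4":[-0.07184,-0.07382]}
{"k":9,"\u03b8":[-0.12673,0.25823],"\u03b8\u0307":[-1.39927,0.80581],"p_ee":[0.03273,0.05706,0.54834],"\u03c4":[0.14394,-0.06296]}
{"k":10,"\u03b8":[-0.14824,0.27046],"\u03b8\u0307":[-1.47086,0.82553],"p_ee":[0.03421,0.06809,0.54673],"\u03c4":[0.33644,-0.05218]}
{"k":11,"\u03b8":[-0.17082,0.283],"\u03b8\u0307":[-1.54062,0.84563],"p_ee":[0.03571,0.07962,0.5448],"\u03c4":[0.51381,-0.0423]}
{"k":12,"\u03b8":[-0.19444,0.29583],"\u03b8\u0307":[-1.60956,0.86527],"p_ee":[0.03724,0.09164,0.5425],"\u03c4":[0.68188,-0.03238]}
{"k":13,"\u03b8":[-0.21909,0.30895],"\u03b8\u0307":[-1.67843,0.88458],"p_ee":[0.03879,0.10411,0.53981],"\u03c4":[0.84502,-0.02236]}
{"k":14,"\u03b8":[-0.24477,0.32236],"\u03b8\u0307":[-1.74775,0.90327],"p_ee":[0.04037,0.11704,0.5367],"\u03c4":[1.00641,-0.01189]}
{"k":15,"\u03b8":[-0.2715,0.33605],"\u03b8\u0307":[-1.81787,0.92121],"p_ee":[0.04197,0.13039,0.53312],"\u03c4":[1.16845,-0.00083]}
{"k":16,"\u03b8":[-0.29929,0.35],"\u03b8\u0307":[-1.88902,0.93819],"p_ee":[0.04359,0.14416,0.52903],"\u03c4":[1.33293,0.01102]}
{"k":17,"\u03b8":[-0.32816,0.36419],"\u03b8\u0307":[-1.96131,0.95404],"p_ee":[0.04522,0.15834,0.52441],"\u03c4":[1.50122,0.02381]}
{"k":18,"\u03b8":[-0.35812,0.37862],"\u03b8\u0307":[-2.03477,0.96855],"p_ee":[0.04686,0.17291,0.51919],"\u03c4":[1.67437,0.03767]}
{"k":19,"\u03b8":[-0.38919,0.39325],"\u03b8\u0307":[-2.10939,0.98151],"p_ee":[0.04852,0.18784,0.51335],"\u03c4":[1.85319,0.05273]}
{"k":20,"\u03b8":[-0.42139,0.40807],"\u03b8\u0307":[-2.18506,0.9927],"p_ee":[0.05018,0.20311,0.50683],"\u03c4":[2.03832,0.06909]}
{"k":21,"\u03b8":[-0.45472,0.42304],"\u03b8\u0307":[-2.26164,1.00192],"p_ee":[0.05184,0.2187,0.49959],"\u03c4":[2.23024,0.08686]}
{"k":22,"\u03b8":[-0.48922,0.43813],"\u03b8\u0307":[-2.33893,1.00894],"p_ee":[0.05349,0.23456,0.4916],"\u03c4":[2.4293,0.10613]}
{"k":23,"\u03b8":[-0.52487,0.45332],"\u03b8\u0307":[-2.41668,1.01354],"p_ee":[0.05514,0.25068,0.48279],"\u03c4":[2.63576,0.12698]}
{"k":24,"\u03b8":[-0.56169,0.46855],"\u03b8\u0307":[-2.49459,1.01551],"p_ee":[0.05678,0.26699,0.47314],"\u03c4":[2.84976,0.14948]}
{"k":25,"\u03b8":[-0.59968,0.4838],"\u03b8\u0307":[-2.57231,1.01465],"p_ee":[0.0584,0.28344,0.46259],"\u03c4":[3.07133,0.17368]}
{"k":26,"\u03b8":[-0.63884,0.49901],"\u03b8\u0307":[-2.64945,1.01078],"p_ee":[0.06,0.29999,0.45112],"\u03c4":[3.30038,0.19961]}
{"k":27,"\u03b8":[-0.67914,0.51414],"\u03b8\u0307":[-2.72557,1.00373],"p_ee":[0.06157,0.31657,0.43868],"\u03c4":[3.5367,0.22729]}
{"k":28,"\u03b8":[-0.72057,0.52915],"\u03b8\u0307":[-2.80019,0.99336],"p_ee":[0.06311,0.3331,0.42526],"\u03c4":[3.77991,0.25669]}
{"k":29,"\u03b8":[-0.76311,0.54397],"\u03b8\u0307":[-2.87278,0.97959],"p_ee":[0.06461,0.34952,0.41082],"\u03c4":[4.02948,0.28778]}
{"k":30,"\u03b8":[-0.80671,0.55857],"\u03b8\u0307":[-2.94279,0.96236],"p_ee":[0.06607,0.36573,0.39535],"\u03c4":[4.28473,0.32047]}
{"k":31,"\u03b8":[-0.85135,0.57288],"\u03b8\u0307":[-3.00963,0.94165],"p_ee":[0.06748,0.38166,0.37885],"\u03c4":[4.54474,0.35466]}
{"k":32,"\u03b8":[-0.89696,0.58686],"\u03b8\u0307":[-3.07269,0.91752],"p_ee":[0.06884,0.39721,0.36131],"\u03c4":[4.80844,0.3902]}
{"k":33,"\u03b8":[-0.94348,0.60046],"\u03b8\u0307":[-3.13137,0.89006],"p_ee":[0.07015,0.41229,0.34275],"\u03c4":[5.0745,0.4269]}
{"k":34,"\u03b8":[-0.99084,0.61362],"\u03b8\u0307":[-3.18504,0.85944],"p_ee":[0.07139,0.4268,0.3232],"\u03c4":[5.34142,0.46453]}
{"k":35,"\u03b8":[-1.03897,0.6263],"\u03b8\u0307":[-3.23309,0.82587],"p_ee":[0.07258,0.44065,0.30268],"\u03c4":[5.60747,0.50284]}
{"k":36,"\u03b8":[-1.08778,0.63845],"\u03b8\u0307":[-3.27494,0.78964],"p_ee":[0.07371,0.45374,0.28126],"\u03c4":[5.87076,0.54153]}
{"k":37,"\u03b8":[-1.13716,0.65005],"\u03b8\u0307":[-3.31006,0.75107],"p_ee":[0.07477,0.46598,0.25898],"\u03c4":[6.1292,0.58029]}
{"k":38,"\u03b8":[-1.18702,0.66105],"\u03b8\u0307":[-3.33795,0.71055],"p_ee":[0.07576,0.47728,0.23593],"\u03c4":[6.38061,0.61877]}
{"k":39,"\u03b8":[-1.23724,0.67144],"\u03b8\u0307":[-3.3582,0.66848],"p_ee":[0.07669,0.48757,0.21219],"\u03c4":[6.62271,0.65662]}
{"k":40,"\u03b8":[-1.2877,0.68118],"\u03b8\u0307":[-3.37045,0.62531],"p_ee":[0.07755,0.49678,0.18785],"\u03c4":[6.85317,0.69348]}
{"k":41,"\u03b8":[-1.33829,0.69027],"\u03b8\u0307":[-3.37446,0.58151],"p_ee":[0.07834,0.50484,0.16302]}
{"summary": "final p_ee position (m): 0.07834 0.50484 0.16302"}


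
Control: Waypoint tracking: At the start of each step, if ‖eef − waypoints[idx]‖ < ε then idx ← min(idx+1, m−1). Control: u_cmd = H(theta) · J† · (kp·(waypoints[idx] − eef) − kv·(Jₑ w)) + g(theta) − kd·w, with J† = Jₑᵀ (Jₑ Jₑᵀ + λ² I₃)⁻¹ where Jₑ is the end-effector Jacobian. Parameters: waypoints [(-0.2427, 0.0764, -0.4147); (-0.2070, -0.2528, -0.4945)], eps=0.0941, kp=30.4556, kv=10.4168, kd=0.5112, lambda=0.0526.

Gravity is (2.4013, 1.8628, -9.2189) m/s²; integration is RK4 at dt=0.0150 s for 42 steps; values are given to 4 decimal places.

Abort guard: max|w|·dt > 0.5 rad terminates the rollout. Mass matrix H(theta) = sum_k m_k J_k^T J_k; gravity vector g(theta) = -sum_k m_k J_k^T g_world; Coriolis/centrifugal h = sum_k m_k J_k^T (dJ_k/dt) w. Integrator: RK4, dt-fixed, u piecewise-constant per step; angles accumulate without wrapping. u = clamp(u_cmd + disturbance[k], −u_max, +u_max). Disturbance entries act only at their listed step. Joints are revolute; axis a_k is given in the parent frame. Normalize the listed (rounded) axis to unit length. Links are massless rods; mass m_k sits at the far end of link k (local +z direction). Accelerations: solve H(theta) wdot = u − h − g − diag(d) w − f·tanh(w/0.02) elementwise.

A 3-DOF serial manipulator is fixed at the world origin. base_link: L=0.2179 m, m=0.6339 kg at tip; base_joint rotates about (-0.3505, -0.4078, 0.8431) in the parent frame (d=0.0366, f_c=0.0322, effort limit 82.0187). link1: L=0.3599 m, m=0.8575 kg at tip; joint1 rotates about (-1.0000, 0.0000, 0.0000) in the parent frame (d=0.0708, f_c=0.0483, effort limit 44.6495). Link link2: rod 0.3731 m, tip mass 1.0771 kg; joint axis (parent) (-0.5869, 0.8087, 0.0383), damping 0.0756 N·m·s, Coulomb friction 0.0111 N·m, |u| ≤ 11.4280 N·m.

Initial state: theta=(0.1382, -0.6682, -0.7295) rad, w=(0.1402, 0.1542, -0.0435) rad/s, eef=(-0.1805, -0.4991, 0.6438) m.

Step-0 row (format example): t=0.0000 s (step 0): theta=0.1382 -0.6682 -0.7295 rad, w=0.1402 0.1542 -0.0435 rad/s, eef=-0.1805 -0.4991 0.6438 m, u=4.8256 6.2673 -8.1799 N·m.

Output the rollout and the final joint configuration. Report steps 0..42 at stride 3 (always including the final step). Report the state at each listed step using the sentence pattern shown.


t=0.0450 s (step 3): theta=0.2782 -0.6543 -0.8599 rad, w=4.7686 0.6560 -4.9291 rad/s, eef=-0.1855 -0.4851 0.6226 m, u=1.4986 6.3683 -2.1111 N·m.
t=0.0900 s (step 6): theta=0.4931 -0.6017 -1.1194 rad, w=4.4634 1.6780 -6.3055 rad/s, eef=-0.1978 -0.4554 0.5727 m, u=0.4524 4.2928 0.4654 N·m.
t=0.1350 s (step 9): theta=0.6636 -0.5084 -1.4083 rad, w=3.0455 2.3978 -6.4434 rad/s, eef=-0.2120 -0.4152 0.5089 m, u=-0.2815 1.5580 2.0125 N·m.
t=0.1800 s (step 12): theta=0.7630 -0.3954 -1.6917 rad, w=1.3660 2.5068 -6.1097 rad/s, eef=-0.2219 -0.3675 0.4388 m, u=-1.8044 -1.8004 3.1581 N·m.
t=0.2250 s (step 15): theta=0.7844 -0.2984 -1.9530 rad, w=-0.3967 1.6168 -5.4623 rad/s, eef=-0.2218 -0.3154 0.3691 m, u=-4.3727 -5.4865 3.9530 N·m.
t=0.2700 s (step 18): theta=0.7257 -0.2691 -2.1790 rad, w=-2.2008 -0.4869 -4.5523 rad/s, eef=-0.2106 -0.2630 0.3052 m, u=-6.0980 -7.8932 4.3134 N·m.
t=0.3150 s (step 21): theta=0.5872 -0.3543 -2.3593 rad, w=-3.9252 -3.3621 -3.4251 rad/s, eef=-0.1949 -0.2131 0.2489 m, u=-5.0211 -7.7758 4.2419 N·m.
t=0.3600 s (step 24): theta=0.3826 -0.5723 -2.4832 rad, w=-4.9906 -6.3014 -2.0238 rad/s, eef=-0.1839 -0.1654 0.2016 m, u=-2.1111 -4.5816 3.7730 N·m.
t=0.4050 s (step 27): theta=0.1716 -0.9157 -2.5387 rad, w=-4.0819 -8.8175 -0.4170 rad/s, eef=-0.1815 -0.1220 0.1627 m, u=0.5398 1.3150 2.7213 N·m.
t=0.4500 s (step 30): theta=0.0219 -1.3336 -2.5217 rad, w=-2.6106 -9.4113 1.1455 rad/s, eef=-0.1901 -0.0831 0.1270 m, u=3.6965 6.1275 1.0556 N·m.
t=0.4950 s (step 33): theta=-0.0588 -1.7386 -2.4451 rad, w=-0.9533 -8.4551 2.1432 rad/s, eef=-0.2087 -0.0451 0.0910 m, u=5.5174 7.6102 -0.5680 N·m.
t=0.5400 s (step 36): theta=-0.0610 -2.0909 -2.3414 rad, w=0.8406 -7.2282 2.3563 rad/s, eef=-0.2302 -0.0085 0.0539 m, u=4.4451 6.8951 -1.6524 N·m.
t=0.5850 s (step 39): theta=0.0106 -2.3921 -2.2395 rad, w=2.2205 -6.1520 2.1501 rad/s, eef=-0.2506 0.0217 0.0176 m, u=1.6266 6.4811 -2.3375 N·m.
t=0.6300 s (step 42): theta=0.1103 -2.6312 -2.1438 rad, w=1.8397 -4.2448 2.1714 rad/s, eef=-0.2712 0.0422 -0.0158 m.
final theta (rad): 0.1103 -2.6312 -2.1438


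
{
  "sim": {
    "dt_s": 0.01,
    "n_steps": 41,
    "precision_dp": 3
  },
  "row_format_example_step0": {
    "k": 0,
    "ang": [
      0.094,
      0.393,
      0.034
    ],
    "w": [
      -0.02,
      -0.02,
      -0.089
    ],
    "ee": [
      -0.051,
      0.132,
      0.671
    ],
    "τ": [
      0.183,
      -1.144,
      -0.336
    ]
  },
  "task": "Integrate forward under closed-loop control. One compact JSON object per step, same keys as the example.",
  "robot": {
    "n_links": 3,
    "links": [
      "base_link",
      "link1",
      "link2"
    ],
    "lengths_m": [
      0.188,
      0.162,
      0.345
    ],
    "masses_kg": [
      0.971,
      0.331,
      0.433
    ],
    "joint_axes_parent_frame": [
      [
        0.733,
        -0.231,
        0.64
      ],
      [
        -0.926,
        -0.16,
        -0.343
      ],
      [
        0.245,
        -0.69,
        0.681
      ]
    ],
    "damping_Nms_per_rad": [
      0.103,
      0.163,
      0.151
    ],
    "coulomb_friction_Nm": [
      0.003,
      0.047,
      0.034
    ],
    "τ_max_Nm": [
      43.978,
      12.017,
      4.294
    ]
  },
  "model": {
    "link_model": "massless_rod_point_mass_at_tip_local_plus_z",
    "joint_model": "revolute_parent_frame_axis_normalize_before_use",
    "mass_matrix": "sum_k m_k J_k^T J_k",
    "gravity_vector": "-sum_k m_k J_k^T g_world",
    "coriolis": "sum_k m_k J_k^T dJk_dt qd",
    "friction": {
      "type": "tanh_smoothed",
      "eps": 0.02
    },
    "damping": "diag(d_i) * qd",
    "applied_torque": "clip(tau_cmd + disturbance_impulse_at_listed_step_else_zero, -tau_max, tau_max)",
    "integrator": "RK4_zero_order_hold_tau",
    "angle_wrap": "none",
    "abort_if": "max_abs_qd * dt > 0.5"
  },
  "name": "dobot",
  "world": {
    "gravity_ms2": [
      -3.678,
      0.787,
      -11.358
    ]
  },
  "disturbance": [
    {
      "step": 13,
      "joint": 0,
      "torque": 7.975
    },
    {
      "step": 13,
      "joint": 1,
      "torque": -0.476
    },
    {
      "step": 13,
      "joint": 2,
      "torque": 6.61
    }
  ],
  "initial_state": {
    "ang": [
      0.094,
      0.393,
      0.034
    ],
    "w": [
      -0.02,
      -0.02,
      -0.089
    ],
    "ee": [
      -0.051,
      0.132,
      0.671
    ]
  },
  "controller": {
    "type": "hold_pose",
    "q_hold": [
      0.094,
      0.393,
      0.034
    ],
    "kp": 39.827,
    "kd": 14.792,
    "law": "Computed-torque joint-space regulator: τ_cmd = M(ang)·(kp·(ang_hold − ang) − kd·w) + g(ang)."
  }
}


{"k":1,"ang":[0.094,0.393,0.033],"w":[-0.021,-0.015,-0.054],"ee":[-0.051,0.132,0.671],"\u03c4":[0.174,-1.147,-0.348]}
{"k":2,"ang":[0.094,0.393,0.033],"w":[-0.021,-0.012,-0.027],"ee":[-0.051,0.132,0.671],"\u03c4":[0.166,-1.149,-0.358]}
{"k":3,"ang":[0.093,0.393,0.033],"w":[-0.018,-0.008,-0.011],"ee":[-0.051,0.132,0.671],"\u03c4":[0.158,-1.15,-0.365]}
{"k":4,"ang":[0.093,0.393,0.033],"w":[-0.014,-0.004,-0.005],"ee":[-0.051,0.132,0.671],"\u03c4":[0.152,-1.15,-0.368]}
{"k":5,"ang":[0.093,0.393,0.033],"w":[-0.011,-0.001,-0.002],"ee":[-0.05,0.132,0.671],"\u03c4":[0.146,-1.148,-0.371]}
{"k":6,"ang":[0.093,0.392,0.033],"w":[-0.009,-0.0,-0.001],"ee":[-0.05,0.132,0.671],"\u03c4":[0.142,-1.146,-0.373]}
{"k":7,"ang":[0.093,0.392,0.033],"w":[-0.007,0.0,-0.0],"ee":[-0.05,0.132,0.671],"\u03c4":[0.137,-1.144,-0.374]}
{"k":8,"ang":[0.093,0.393,0.033],"w":[-0.005,0.001,0.0],"ee":[-0.05,0.132,0.671],"\u03c4":[0.134,-1.142,-0.375]}
{"k":9,"ang":[0.093,0.393,0.033],"w":[-0.004,0.001,0.0],"ee":[-0.05,0.132,0.671],"\u03c4":[0.131,-1.14,-0.375]}
{"k":10,"ang":[0.093,0.393,0.033],"w":[-0.003,0.001,0.0],"ee":[-0.05,0.132,0.671],"\u03c4":[0.128,-1.138,-0.376]}
{"k":11,"ang":[0.093,0.393,0.033],"w":[-0.002,0.001,0.001],"ee":[-0.05,0.132,0.671],"\u03c4":[0.125,-1.137,-0.377]}
{"k":12,"ang":[0.093,0.393,0.033],"w":[-0.001,0.001,0.001],"ee":[-0.05,0.132,0.671],"\u03c4":[0.123,-1.135,-0.377]}
{"k":13,"ang":[0.093,0.393,0.033],"w":[-0.0,0.0,0.001],"ee":[-0.05,0.132,0.671],"\u03c4":[8.096,-1.61,4.294]}
{"k":14,"ang":[0.096,0.397,0.037],"w":[0.714,0.813,0.884],"ee":[-0.052,0.132,0.671],"\u03c4":[-1.077,-1.05,-1.067]}
{"k":15,"ang":[0.103,0.404,0.045],"w":[0.589,0.655,0.711],"ee":[-0.056,0.131,0.67],"\u03c4":[-0.935,-1.043,-0.966]}
{"k":16,"ang":[0.108,0.41,0.051],"w":[0.482,0.522,0.566],"ee":[-0.059,0.131,0.67],"\u03c4":[-0.811,-1.039,-0.88]}
{"k":17,"ang":[0.113,0.414,0.056],"w":[0.392,0.411,0.446],"ee":[-0.062,0.13,0.669],"\u03c4":[-0.702,-1.037,-0.807]}
{"k":18,"ang":[0.116,0.418,0.06],"w":[0.315,0.317,0.345],"ee":[-0.064,0.13,0.669],"\u03c4":[-0.607,-1.038,-0.745]}
{"k":19,"ang":[0.119,0.421,0.063],"w":[0.25,0.24,0.262],"ee":[-0.065,0.129,0.669],"\u03c4":[-0.524,-1.039,-0.692]}
{"k":20,"ang":[0.121,0.423,0.066],"w":[0.195,0.175,0.192],"ee":[-0.066,0.129,0.669],"\u03c4":[-0.45,-1.042,-0.646]}
{"k":21,"ang":[0.123,0.424,0.067],"w":[0.148,0.121,0.135],"ee":[-0.067,0.128,0.669],"\u03c4":[-0.386,-1.046,-0.608]}
{"k":22,"ang":[0.124,0.425,0.068],"w":[0.109,0.077,0.087],"ee":[-0.068,0.128,0.669],"\u03c4":[-0.33,-1.05,-0.575]}
{"k":23,"ang":[0.125,0.426,0.069],"w":[0.075,0.04,0.048],"ee":[-0.068,0.128,0.669],"\u03c4":[-0.281,-1.055,-0.546]}
{"k":24,"ang":[0.126,0.426,0.069],"w":[0.048,0.012,0.016],"ee":[-0.068,0.127,0.669],"\u03c4":[-0.237,-1.06,-0.522]}
{"k":25,"ang":[0.126,0.426,0.07],"w":[0.027,-0.005,-0.003],"ee":[-0.069,0.127,0.669],"\u03c4":[-0.199,-1.07,-0.505]}
{"k":26,"ang":[0.126,0.426,0.069],"w":[0.012,-0.014,-0.012],"ee":[-0.069,0.127,0.669],"\u03c4":[-0.165,-1.084,-0.493]}
{"k":27,"ang":[0.126,0.426,0.069],"w":[-0.001,-0.019,-0.016],"ee":[-0.068,0.127,0.669],"\u03c4":[-0.136,-1.097,-0.484]}
{"k":28,"ang":[0.126,0.426,0.069],"w":[-0.011,-0.022,-0.02],"ee":[-0.068,0.127,0.669],"\u03c4":[-0.11,-1.11,-0.477]}
{"k":29,"ang":[0.126,0.426,0.069],"w":[-0.019,-0.023,-0.022],"ee":[-0.068,0.127,0.669],"\u03c4":[-0.088,-1.122,-0.471]}
{"k":30,"ang":[0.126,0.425,0.069],"w":[-0.025,-0.024,-0.023],"ee":[-0.068,0.127,0.669],"\u03c4":[-0.068,-1.132,-0.465]}
{"k":31,"ang":[0.126,0.425,0.068],"w":[-0.031,-0.024,-0.024],"ee":[-0.068,0.127,0.669],"\u03c4":[-0.05,-1.141,-0.461]}
{"k":32,"ang":[0.125,0.425,0.068],"w":[-0.035,-0.024,-0.025],"ee":[-0.068,0.127,0.669],"\u03c4":[-0.035,-1.149,-0.457]}
{"k":33,"ang":[0.125,0.425,0.068],"w":[-0.038,-0.024,-0.025],"ee":[-0.068,0.127,0.669],"\u03c4":[-0.021,-1.157,-0.454]}
{"k":34,"ang":[0.125,0.424,0.068],"w":[-0.041,-0.024,-0.025],"ee":[-0.068,0.127,0.669],"\u03c4":[-0.009,-1.163,-0.451]}
{"k":35,"ang":[0.124,0.424,0.067],"w":[-0.044,-0.024,-0.025],"ee":[-0.067,0.128,0.669],"\u03c4":[0.001,-1.168,-0.448]}
{"k":36,"ang":[0.124,0.424,0.067],"w":[-0.045,-0.024,-0.025],"ee":[-0.067,0.128,0.669],"\u03c4":[0.011,-1.173,-0.446]}
{"k":37,"ang":[0.123,0.424,0.067],"w":[-0.047,-0.023,-0.025],"ee":[-0.067,0.128,0.669],"\u03c4":[0.019,-1.178,-0.444]}
{"k":38,"ang":[0.123,0.423,0.067],"w":[-0.048,-0.023,-0.025],"ee":[-0.067,0.128,0.669],"\u03c4":[0.026,-1.181,-0.442]}
{"k":39,"ang":[0.122,0.423,0.066],"w":[-0.048,-0.023,-0.025],"ee":[-0.067,0.128,0.669],"\u03c4":[0.033,-1.184,-0.44]}
{"k":40,"ang":[0.122,0.423,0.066],"w":[-0.049,-0.022,-0.024],"ee":[-0.067,0.128,0.669],"\u03c4":[0.039,-1.187,-0.439]}
{"k":41,"ang":[0.121,0.423,0.066],"w":[-0.049,-0.022,-0.024],"ee":[-0.066,0.129,0.669]}


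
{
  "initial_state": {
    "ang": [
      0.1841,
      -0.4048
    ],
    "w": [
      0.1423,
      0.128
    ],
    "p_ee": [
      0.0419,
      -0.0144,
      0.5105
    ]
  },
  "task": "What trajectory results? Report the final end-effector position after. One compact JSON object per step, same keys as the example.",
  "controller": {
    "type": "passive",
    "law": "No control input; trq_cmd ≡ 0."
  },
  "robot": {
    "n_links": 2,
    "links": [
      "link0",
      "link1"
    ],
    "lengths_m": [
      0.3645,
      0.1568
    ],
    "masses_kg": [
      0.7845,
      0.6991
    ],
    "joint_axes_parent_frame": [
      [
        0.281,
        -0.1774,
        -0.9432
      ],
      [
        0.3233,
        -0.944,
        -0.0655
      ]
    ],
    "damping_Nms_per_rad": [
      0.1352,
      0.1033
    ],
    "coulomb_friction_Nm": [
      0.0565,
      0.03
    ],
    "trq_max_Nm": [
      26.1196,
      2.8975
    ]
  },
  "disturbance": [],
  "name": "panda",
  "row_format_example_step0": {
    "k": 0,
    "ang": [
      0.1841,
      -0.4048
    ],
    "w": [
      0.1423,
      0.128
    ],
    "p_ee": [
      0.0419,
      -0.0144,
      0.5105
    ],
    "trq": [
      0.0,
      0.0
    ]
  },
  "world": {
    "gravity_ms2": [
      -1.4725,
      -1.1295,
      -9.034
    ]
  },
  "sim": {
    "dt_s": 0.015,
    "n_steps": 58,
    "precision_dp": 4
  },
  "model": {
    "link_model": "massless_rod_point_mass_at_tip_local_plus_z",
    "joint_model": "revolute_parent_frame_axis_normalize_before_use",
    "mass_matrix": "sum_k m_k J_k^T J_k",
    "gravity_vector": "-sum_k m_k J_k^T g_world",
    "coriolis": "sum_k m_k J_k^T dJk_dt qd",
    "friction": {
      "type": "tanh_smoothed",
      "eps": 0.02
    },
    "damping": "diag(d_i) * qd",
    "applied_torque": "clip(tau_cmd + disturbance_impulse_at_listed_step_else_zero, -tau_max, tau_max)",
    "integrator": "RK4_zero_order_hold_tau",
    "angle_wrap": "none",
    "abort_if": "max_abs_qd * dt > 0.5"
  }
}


{"k":1,"ang":[0.1881,-0.4056],"w":[0.3837,-0.2072],"p_ee":[0.0416,-0.0151,0.5105],"trq":[0.0,0.0]}
{"k":2,"ang":[0.1955,-0.4108],"w":[0.5942,-0.4836],"p_ee":[0.0416,-0.0163,0.5102],"trq":[0.0,0.0]}
{"k":3,"ang":[0.2058,-0.4199],"w":[0.7824,-0.7252],"p_ee":[0.0418,-0.0179,0.5097],"trq":[0.0,0.0]}
{"k":4,"ang":[0.2189,-0.4324],"w":[0.9521,-0.9411],"p_ee":[0.0421,-0.02,0.509],"trq":[0.0,0.0]}
{"k":5,"ang":[0.2343,-0.448],"w":[1.1066,-1.1388],"p_ee":[0.0427,-0.0224,0.5081],"trq":[0.0,0.0]}
{"k":6,"ang":[0.252,-0.4665],"w":[1.2487,-1.3243],"p_ee":[0.0433,-0.0253,0.507],"trq":[0.0,0.0]}
{"k":7,"ang":[0.2717,-0.4877],"w":[1.3807,-1.5024],"p_ee":[0.0441,-0.0284,0.5057],"trq":[0.0,0.0]}
{"k":8,"ang":[0.2934,-0.5116],"w":[1.5045,-1.6771],"p_ee":[0.0449,-0.032,0.5041],"trq":[0.0,0.0]}
{"k":9,"ang":[0.3168,-0.538],"w":[1.6215,-1.8516],"p_ee":[0.0457,-0.0359,0.5023],"trq":[0.0,0.0]}
{"k":10,"ang":[0.342,-0.5671],"w":[1.7328,-2.0285],"p_ee":[0.0466,-0.0401,0.5002],"trq":[0.0,0.0]}
{"k":11,"ang":[0.3688,-0.5989],"w":[1.8394,-2.2096],"p_ee":[0.0475,-0.0446,0.4977],"trq":[0.0,0.0]}
{"k":12,"ang":[0.3971,-0.6334],"w":[1.9419,-2.3967],"p_ee":[0.0484,-0.0496,0.4948],"trq":[0.0,0.0]}
{"k":13,"ang":[0.427,-0.6708],"w":[2.0408,-2.5906],"p_ee":[0.0493,-0.0548,0.4916],"trq":[0.0,0.0]}
{"k":14,"ang":[0.4584,-0.7112],"w":[2.1365,-2.7924],"p_ee":[0.0501,-0.0603,0.4879],"trq":[0.0,0.0]}
{"k":15,"ang":[0.4911,-0.7547],"w":[2.2293,-3.0022],"p_ee":[0.0509,-0.0662,0.4836],"trq":[0.0,0.0]}
{"k":16,"ang":[0.5252,-0.8013],"w":[2.3196,-3.2202],"p_ee":[0.0515,-0.0724,0.4788],"trq":[0.0,0.0]}
{"k":17,"ang":[0.5607,-0.8513],"w":[2.4076,-3.446],"p_ee":[0.052,-0.0788,0.4733],"trq":[0.0,0.0]}
{"k":18,"ang":[0.5974,-0.9047],"w":[2.4938,-3.679],"p_ee":[0.0522,-0.0854,0.4672],"trq":[0.0,0.0]}
{"k":19,"ang":[0.6355,-0.9617],"w":[2.5786,-3.918],"p_ee":[0.0522,-0.0922,0.4602],"trq":[0.0,0.0]}
{"k":20,"ang":[0.6748,-1.0223],"w":[2.6628,-4.1615],"p_ee":[0.0518,-0.0991,0.4525],"trq":[0.0,0.0]}
{"k":21,"ang":[0.7154,-1.0866],"w":[2.7472,-4.4072],"p_ee":[0.051,-0.1061,0.4439],"trq":[0.0,0.0]}
{"k":22,"ang":[0.7572,-1.1545],"w":[2.8329,-4.6526],"p_ee":[0.0497,-0.113,0.4344],"trq":[0.0,0.0]}
{"k":23,"ang":[0.8004,-1.2261],"w":[2.9213,-4.8944],"p_ee":[0.0478,-0.1197,0.424],"trq":[0.0,0.0]}
{"k":24,"ang":[0.8449,-1.3013],"w":[3.0141,-5.1285],"p_ee":[0.0452,-0.1261,0.4127],"trq":[0.0,0.0]}
{"k":25,"ang":[0.8908,-1.3799],"w":[3.1134,-5.3503],"p_ee":[0.0418,-0.1321,0.4004],"trq":[0.0,0.0]}
{"k":26,"ang":[0.9383,-1.4617],"w":[3.2217,-5.5542],"p_ee":[0.0375,-0.1374,0.3873],"trq":[0.0,0.0]}
{"k":27,"ang":[0.9875,-1.5464],"w":[3.3418,-5.734],"p_ee":[0.0323,-0.142,0.3735],"trq":[0.0,0.0]}
{"k":28,"ang":[1.0387,-1.6336],"w":[3.4771,-5.8825],"p_ee":[0.0261,-0.1457,0.359],"trq":[0.0,0.0]}
{"k":29,"ang":[1.0919,-1.7227],"w":[3.6312,-5.9921],"p_ee":[0.0188,-0.1482,0.3441],"trq":[0.0,0.0]}
{"k":30,"ang":[1.1477,-1.8131],"w":[3.8079,-6.0543],"p_ee":[0.0105,-0.1495,0.3289],"trq":[0.0,0.0]}
{"k":31,"ang":[1.2063,-1.904],"w":[4.011,-6.0604],"p_ee":[0.0011,-0.1495,0.3136],"trq":[0.0,0.0]}
{"k":32,"ang":[1.2682,-1.9946],"w":[4.2434,-6.0017],"p_ee":[-0.0091,-0.148,0.2986],"trq":[0.0,0.0]}
{"k":33,"ang":[1.3338,-2.0837],"w":[4.5069,-5.8704],"p_ee":[-0.0201,-0.1451,0.2839],"trq":[0.0,0.0]}
{"k":34,"ang":[1.4035,-2.1703],"w":[4.8004,-5.6598],"p_ee":[-0.0318,-0.1408,0.2699],"trq":[0.0,0.0]}
{"k":35,"ang":[1.4779,-2.2531],"w":[5.1192,-5.3664],"p_ee":[-0.0439,-0.1352,0.2568],"trq":[0.0,0.0]}
{"k":36,"ang":[1.5572,-2.3309],"w":[5.4534,-4.9903],"p_ee":[-0.0563,-0.1284,0.2447],"trq":[0.0,0.0]}
{"k":37,"ang":[1.6415,-2.4024],"w":[5.7872,-4.5373],"p_ee":[-0.0685,-0.1205,0.2337],"trq":[0.0,0.0]}
{"k":38,"ang":[1.7307,-2.4667],"w":[6.0996,-4.0185],"p_ee":[-0.0805,-0.1119,0.2238],"trq":[0.0,0.0]}
{"k":39,"ang":[1.8243,-2.5227],"w":[6.3666,-3.451],"p_ee":[-0.0919,-0.1027,0.215],"trq":[0.0,0.0]}
{"k":40,"ang":[1.9214,-2.5701],"w":[6.565,-2.8554],"p_ee":[-0.1027,-0.0932,0.2073],"trq":[0.0,0.0]}
{"k":41,"ang":[2.0208,-2.6084],"w":[6.6759,-2.2539],"p_ee":[-0.1127,-0.0837,0.2005],"trq":[0.0,0.0]}
{"k":42,"ang":[2.1211,-2.6378],"w":[6.6887,-1.6673],"p_ee":[-0.122,-0.0742,0.1946],"trq":[0.0,0.0]}
{"k":43,"ang":[2.2209,-2.6586],"w":[6.6014,-1.1131],"p_ee":[-0.1304,-0.0649,0.1895],"trq":[0.0,0.0]}
{"k":44,"ang":[2.3187,-2.6714],"w":[6.4208,-0.6042],"p_ee":[-0.1382,-0.0561,0.185],"trq":[0.0,0.0]}
{"k":45,"ang":[2.4132,-2.677],"w":[6.1598,-0.1492],"p_ee":[-0.1454,-0.0476,0.1811],"trq":[0.0,0.0]}
{"k":46,"ang":[2.5032,-2.6764],"w":[5.8322,0.2065],"p_ee":[-0.152,-0.0396,0.1776],"trq":[0.0,0.0]}
{"k":47,"ang":[2.5879,-2.671],"w":[5.4628,0.4974],"p_ee":[-0.1581,-0.0319,0.1746],"trq":[0.0,0.0]}
{"k":48,"ang":[2.6669,-2.6617],"w":[5.0681,0.7355],"p_ee":[-0.1638,-0.0247,0.1719],"trq":[0.0,0.0]}
{"k":49,"ang":[2.7399,-2.6492],"w":[4.6618,0.9236],"p_ee":[-0.1691,-0.0178,0.1695],"trq":[0.0,0.0]}
{"k":50,"ang":[2.8068,-2.6343],"w":[4.2551,1.0653],"p_ee":[-0.174,-0.0112,0.1675],"trq":[0.0,0.0]}
{"k":51,"ang":[2.8676,-2.6175],"w":[3.8566,1.1649],"p_ee":[-0.1787,-0.0051,0.1657],"trq":[0.0,0.0]}
{"k":52,"ang":[2.9226,-2.5995],"w":[3.4728,1.227],"p_ee":[-0.183,0.0007,0.1642],"trq":[0.0,0.0]}
{"k":53,"ang":[2.9719,-2.5808],"w":[3.1079,1.256],"p_ee":[-0.187,0.0062,0.1629],"trq":[0.0,0.0]}
{"k":54,"ang":[3.0159,-2.562],"w":[2.7644,1.2564],"p_ee":[-0.1908,0.0112,0.1618],"trq":[0.0,0.0]}
{"k":55,"ang":[3.0549,-2.5433],"w":[2.4435,1.2325],"p_ee":[-0.1942,0.016,0.161],"trq":[0.0,0.0]}
{"k":56,"ang":[3.0893,-2.5251],"w":[2.1453,1.1883],"p_ee":[-0.1974,0.0203,0.1603],"trq":[0.0,0.0]}
{"k":57,"ang":[3.1194,-2.5077],"w":[1.8692,1.1275],"p_ee":[-0.2003,0.0242,0.1598],"trq":[0.0,0.0]}
{"k":58,"ang":[3.1455,-2.4913],"w":[1.6142,1.0534],"p_ee":[-0.2029,0.0278,0.1594]}
{"summary": "final p_ee position (m): -0.2029 0.0278 0.1594"}


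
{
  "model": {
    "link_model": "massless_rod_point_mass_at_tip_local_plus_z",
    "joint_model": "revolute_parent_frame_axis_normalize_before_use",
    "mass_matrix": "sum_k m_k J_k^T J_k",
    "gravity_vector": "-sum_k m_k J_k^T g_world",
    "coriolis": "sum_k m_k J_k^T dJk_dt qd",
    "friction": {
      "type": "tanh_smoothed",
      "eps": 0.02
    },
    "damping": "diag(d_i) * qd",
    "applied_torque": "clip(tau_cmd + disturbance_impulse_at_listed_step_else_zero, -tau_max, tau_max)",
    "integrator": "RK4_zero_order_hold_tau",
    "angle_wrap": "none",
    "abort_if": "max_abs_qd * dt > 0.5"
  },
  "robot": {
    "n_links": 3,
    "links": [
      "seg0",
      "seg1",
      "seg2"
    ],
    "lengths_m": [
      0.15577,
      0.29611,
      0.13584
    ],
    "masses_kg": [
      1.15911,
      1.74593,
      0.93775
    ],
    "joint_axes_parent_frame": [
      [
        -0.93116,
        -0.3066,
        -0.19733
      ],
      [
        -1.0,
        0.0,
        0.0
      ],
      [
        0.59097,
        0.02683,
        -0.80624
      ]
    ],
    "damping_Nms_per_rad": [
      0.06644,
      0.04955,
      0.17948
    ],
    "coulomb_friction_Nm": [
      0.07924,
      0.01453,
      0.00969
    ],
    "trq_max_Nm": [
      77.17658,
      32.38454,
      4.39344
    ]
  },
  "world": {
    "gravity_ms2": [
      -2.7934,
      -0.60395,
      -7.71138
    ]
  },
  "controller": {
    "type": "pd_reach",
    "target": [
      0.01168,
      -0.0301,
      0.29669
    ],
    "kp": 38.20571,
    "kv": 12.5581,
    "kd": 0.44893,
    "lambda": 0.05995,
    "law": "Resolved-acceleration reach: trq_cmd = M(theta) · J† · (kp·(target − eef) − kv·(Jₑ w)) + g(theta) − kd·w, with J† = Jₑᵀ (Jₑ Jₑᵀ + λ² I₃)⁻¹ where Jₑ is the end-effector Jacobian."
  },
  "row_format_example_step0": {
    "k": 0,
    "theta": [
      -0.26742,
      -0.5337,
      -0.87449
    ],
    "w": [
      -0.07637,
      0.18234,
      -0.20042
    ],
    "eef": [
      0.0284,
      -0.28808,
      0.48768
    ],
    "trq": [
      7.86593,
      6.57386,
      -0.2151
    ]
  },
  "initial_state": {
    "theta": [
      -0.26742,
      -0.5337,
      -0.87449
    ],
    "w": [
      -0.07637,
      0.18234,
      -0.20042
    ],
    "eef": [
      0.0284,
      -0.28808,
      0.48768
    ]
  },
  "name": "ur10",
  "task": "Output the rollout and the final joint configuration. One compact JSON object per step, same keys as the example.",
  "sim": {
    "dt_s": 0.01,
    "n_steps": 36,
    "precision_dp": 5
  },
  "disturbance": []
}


{"k":1,"theta":[-0.2677,-0.53226,-0.87635],"w":[0.01828,0.10824,-0.18061],"eef":[0.02835,-0.28761,0.48798],"trq":[7.45582,6.41417,-0.19887]}
{"k":2,"theta":[-0.2672,-0.53138,-0.87836],"w":[0.07978,0.06868,-0.21971],"eef":[0.02813,-0.28698,0.48836],"trq":[7.07421,6.23629,-0.15771]}
{"k":3,"theta":[-0.26615,-0.53084,-0.88052],"w":[0.13186,0.03916,-0.21369],"eef":[0.0278,-0.2862,0.48882],"trq":[6.75925,6.0832,-0.14128]}
{"k":4,"theta":[-0.26462,-0.53055,-0.8827],"w":[0.17274,0.01888,-0.22137],"eef":[0.02736,-0.28529,0.48933],"trq":[6.47031,5.93636,-0.12015]}
{"k":5,"theta":[-0.26273,-0.53043,-0.88492],"w":[0.20544,0.00555,-0.22345],"eef":[0.02685,-0.28427,0.48991],"trq":[6.21458,5.80109,-0.1036]}
{"k":6,"theta":[-0.26055,-0.53042,-0.88717],"w":[0.23091,-0.00211,-0.22665],"eef":[0.02627,-0.28315,0.49053],"trq":[5.98438,5.67478,-0.08806]}
{"k":7,"theta":[-0.25814,-0.53046,-0.88944],"w":[0.25093,-0.006,-0.22846],"eef":[0.02565,-0.28195,0.4912],"trq":[5.77802,5.55842,-0.07457]}
{"k":8,"theta":[-0.25555,-0.53053,-0.89173],"w":[0.26666,-0.00747,-0.22997],"eef":[0.02499,-0.28067,0.4919],"trq":[5.59211,5.4516,-0.0624]}
{"k":9,"theta":[-0.25282,-0.5306,-0.89403],"w":[0.279,-0.00741,-0.23104],"eef":[0.0243,-0.27932,0.49264],"trq":[5.42436,5.35397,-0.05147]}
{"k":10,"theta":[-0.24999,-0.53067,-0.89635],"w":[0.28859,-0.00639,-0.23188],"eef":[0.02359,-0.27793,0.49341],"trq":[5.27258,5.26488,-0.04155]}
{"k":11,"theta":[-0.24706,-0.53072,-0.89867],"w":[0.29594,-0.0048,-0.23252],"eef":[0.02285,-0.27648,0.49419],"trq":[5.13495,5.18367,-0.03252]}
{"k":12,"theta":[-0.24408,-0.53076,-0.90099],"w":[0.30144,-0.00291,-0.23303],"eef":[0.02211,-0.275,0.49499],"trq":[5.00985,5.10967,-0.02425]}
{"k":13,"theta":[-0.24104,-0.53078,-0.90332],"w":[0.30539,-0.00088,-0.23343],"eef":[0.02135,-0.27349,0.4958],"trq":[4.89587,5.04222,-0.01665]}
{"k":14,"theta":[-0.23798,-0.53078,-0.90566],"w":[0.30803,0.00119,-0.23375],"eef":[0.02059,-0.27195,0.49662],"trq":[4.79177,4.98069,-0.00963]}
{"k":15,"theta":[-0.23489,-0.53076,-0.90799],"w":[0.30956,0.00322,-0.23402],"eef":[0.01983,-0.27039,0.49745],"trq":[4.69645,4.92448,-0.00312]}
{"k":16,"theta":[-0.23179,-0.53071,-0.91033],"w":[0.31013,0.0052,-0.23425],"eef":[0.01906,-0.26882,0.49827],"trq":[4.60896,4.87303,0.00294]}
{"k":17,"theta":[-0.22869,-0.53065,-0.91267],"w":[0.30986,0.00711,-0.23445],"eef":[0.01829,-0.26724,0.4991],"trq":[4.52844,4.82586,0.0086]}
{"k":18,"theta":[-0.2256,-0.53057,-0.91502],"w":[0.30888,0.00896,-0.23464],"eef":[0.01752,-0.26565,0.49992],"trq":[4.45415,4.78249,0.0139]}
{"k":19,"theta":[-0.22252,-0.53047,-0.91736],"w":[0.30726,0.01074,-0.2348],"eef":[0.01675,-0.26405,0.50073],"trq":[4.38542,4.74252,0.0189]}
{"k":20,"theta":[-0.21946,-0.53036,-0.91971],"w":[0.30509,0.01247,-0.23495],"eef":[0.01599,-0.26246,0.50154],"trq":[4.32167,4.70559,0.02361]}
{"k":21,"theta":[-0.21642,-0.53022,-0.92206],"w":[0.30244,0.01415,-0.2351],"eef":[0.01524,-0.26087,0.50234],"trq":[4.26237,4.67136,0.02807]}
{"k":22,"theta":[-0.21341,-0.53007,-0.92441],"w":[0.29938,0.01579,-0.23524],"eef":[0.01448,-0.25929,0.50313],"trq":[4.20707,4.63955,0.03231]}
{"k":23,"theta":[-0.21044,-0.52991,-0.92676],"w":[0.29594,0.0174,-0.23537],"eef":[0.01374,-0.25771,0.50391],"trq":[4.15536,4.60991,0.03634]}
{"k":24,"theta":[-0.20749,-0.52972,-0.92911],"w":[0.29219,0.01899,-0.23551],"eef":[0.013,-0.25614,0.50468],"trq":[4.10687,4.58219,0.0402]}
{"k":25,"theta":[-0.20459,-0.52953,-0.93146],"w":[0.28816,0.02056,-0.23564],"eef":[0.01227,-0.25458,0.50544],"trq":[4.0613,4.55621,0.04389]}
{"k":26,"theta":[-0.20173,-0.52931,-0.93382],"w":[0.28388,0.02212,-0.23577],"eef":[0.01155,-0.25303,0.50618],"trq":[4.01835,4.53179,0.04743]}
{"k":27,"theta":[-0.19892,-0.52908,-0.93617],"w":[0.27941,0.02367,-0.2359],"eef":[0.01084,-0.25149,0.50691],"trq":[3.97777,4.50876,0.05085]}
{"k":28,"theta":[-0.19615,-0.52884,-0.93853],"w":[0.27475,0.02521,-0.23604],"eef":[0.01014,-0.24997,0.50763],"trq":[3.93935,4.48698,0.05414]}
{"k":29,"theta":[-0.19342,-0.52858,-0.94089],"w":[0.26994,0.02676,-0.23618],"eef":[0.00945,-0.24846,0.50834],"trq":[3.90287,4.46634,0.05732]}
{"k":30,"theta":[-0.19075,-0.5283,-0.94325],"w":[0.265,0.02831,-0.23632],"eef":[0.00876,-0.24696,0.50903],"trq":[3.86817,4.44671,0.06041]}
{"k":31,"theta":[-0.18813,-0.52801,-0.94561],"w":[0.25994,0.02987,-0.23646],"eef":[0.00809,-0.24549,0.50971],"trq":[3.83509,4.428,0.06341]}
{"k":32,"theta":[-0.18555,-0.5277,-0.94797],"w":[0.25479,0.03145,-0.23662],"eef":[0.00743,-0.24403,0.51037],"trq":[3.8035,4.41013,0.06632]}
{"k":33,"theta":[-0.18303,-0.52738,-0.95034],"w":[0.24957,0.03303,-0.23677],"eef":[0.00678,-0.24258,0.51102],"trq":[3.77325,4.39301,0.06916]}
{"k":34,"theta":[-0.18056,-0.52704,-0.95271],"w":[0.24427,0.03463,-0.23694],"eef":[0.00613,-0.24115,0.51166],"trq":[3.74426,4.37658,0.07193]}
{"k":35,"theta":[-0.17815,-0.52669,-0.95507],"w":[0.23893,0.03625,-0.23711],"eef":[0.0055,-0.23974,0.51228],"trq":[3.71642,4.36078,0.07464]}
{"k":36,"theta":[-0.17578,-0.52632,-0.95744],"w":[0.23354,0.0379,-0.23728],"eef":[0.00488,-0.23835,0.5129]}
{"summary": "final theta (rad): -0.17578 -0.52632 -0.95744"}
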